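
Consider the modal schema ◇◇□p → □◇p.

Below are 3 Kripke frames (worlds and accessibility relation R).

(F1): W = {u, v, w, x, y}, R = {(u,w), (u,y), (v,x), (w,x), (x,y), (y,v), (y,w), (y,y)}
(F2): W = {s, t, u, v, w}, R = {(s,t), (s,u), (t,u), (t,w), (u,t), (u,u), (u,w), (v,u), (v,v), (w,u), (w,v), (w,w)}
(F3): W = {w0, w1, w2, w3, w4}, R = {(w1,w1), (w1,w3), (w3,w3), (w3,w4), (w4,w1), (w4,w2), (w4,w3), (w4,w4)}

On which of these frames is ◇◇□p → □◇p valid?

(F2)

Frame correspondent (Sahlqvist): ∀x ∀y ∀z ((xR²y ∧ xRz) → ∃w (yRw ∧ zRw)) — i.e. a generalized confluence (Geach) condition.
(F1): fails — uR²v, uRy but no t with vRt and yRt.
(F2): ✓.
(F3): fails — w3R²w2, w3Rw3 but no w with w2Rw and w3Rw.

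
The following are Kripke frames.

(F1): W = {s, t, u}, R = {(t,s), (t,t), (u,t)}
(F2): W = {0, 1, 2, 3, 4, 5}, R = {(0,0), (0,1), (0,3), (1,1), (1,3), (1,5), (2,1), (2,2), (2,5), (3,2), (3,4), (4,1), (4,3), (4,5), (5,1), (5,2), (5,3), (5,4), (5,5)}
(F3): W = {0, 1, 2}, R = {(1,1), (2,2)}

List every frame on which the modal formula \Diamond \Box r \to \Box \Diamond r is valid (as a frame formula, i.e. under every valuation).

(F3)

Frame correspondent (Sahlqvist): \forall x \forall y \forall z (Rxy \wedge Rxz \to \exists w (Ryw \wedge Rzw)) — i.e. convergence.
(F1): fails — Rtt and Rts but t and s have no common successor.
(F2): fails — R00 and R03 but 0 and 3 have no common successor.
(F3): ✓.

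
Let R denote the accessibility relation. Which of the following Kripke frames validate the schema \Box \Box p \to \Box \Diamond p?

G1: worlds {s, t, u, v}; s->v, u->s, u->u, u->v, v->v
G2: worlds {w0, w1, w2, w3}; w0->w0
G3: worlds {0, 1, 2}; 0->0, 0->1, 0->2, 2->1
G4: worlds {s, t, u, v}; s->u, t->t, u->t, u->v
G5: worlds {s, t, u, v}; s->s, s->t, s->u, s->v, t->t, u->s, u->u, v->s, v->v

The schema corresponds to a generalized confluence (Geach) condition: \forall x \forall z (xRz \to \exists w (x R^2 w \wedge zRw)).
G1: holds.
G2: holds.
G3: fails — 0R1 but no w with 0R²w and 1Rw.
G4: fails — uRv but no w with uR²w and vRw.
G5: holds.
Valid on: G1, G2, G5.

G1, G2, G5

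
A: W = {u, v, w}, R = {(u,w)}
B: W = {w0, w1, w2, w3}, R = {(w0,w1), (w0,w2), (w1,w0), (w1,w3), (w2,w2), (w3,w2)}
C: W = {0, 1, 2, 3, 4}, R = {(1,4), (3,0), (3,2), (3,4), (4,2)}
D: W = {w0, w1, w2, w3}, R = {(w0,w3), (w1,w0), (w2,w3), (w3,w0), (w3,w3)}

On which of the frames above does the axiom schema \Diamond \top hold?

B, D

The schema corresponds to seriality: \forall x \exists y Rxy.
A: fails — world v has no successor.
B: ✓.
C: fails — world 0 has no successor.
D: ✓.
Valid on: B, D.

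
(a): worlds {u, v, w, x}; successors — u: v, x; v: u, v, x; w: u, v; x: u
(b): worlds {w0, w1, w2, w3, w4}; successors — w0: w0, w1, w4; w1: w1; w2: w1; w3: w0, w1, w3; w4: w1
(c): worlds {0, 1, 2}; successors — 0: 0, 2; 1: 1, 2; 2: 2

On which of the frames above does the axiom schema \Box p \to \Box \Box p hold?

(c)

This is the axiom for transitivity; its first-order frame correspondent is \forall x \forall y \forall z (Rxy \wedge Ryz \to Rxz).
(a): fails — Ruv and Rvu but not Ruu.
(b): fails — Rw3w0 and Rw0w4 but not Rw3w4.
(c): condition met.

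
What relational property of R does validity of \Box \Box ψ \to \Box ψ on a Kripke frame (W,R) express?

Suppose □□ψ→□ψ is valid. Take Rxy and set V(ψ)={w : xR²w}. Then □□ψ at x, so □ψ at x, so ψ at y, i.e. ∃z(Rxz∧Rzy).
Conversely, any frame satisfying \forall x \forall y (Rxy \to \exists z (Rxz \wedge Rzy)) validates the schema.
So the correspondent is density.

Density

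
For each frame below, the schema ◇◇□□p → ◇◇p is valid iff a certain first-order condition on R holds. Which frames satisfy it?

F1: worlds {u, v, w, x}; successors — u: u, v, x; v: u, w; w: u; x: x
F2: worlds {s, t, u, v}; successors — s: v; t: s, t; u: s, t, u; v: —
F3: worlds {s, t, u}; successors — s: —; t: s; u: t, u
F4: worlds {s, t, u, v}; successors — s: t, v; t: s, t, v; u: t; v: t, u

F1, F4

This is the axiom for a generalized confluence (Geach) condition; its first-order frame correspondent is ∀x ∀y (xR²y → ∃w (yR²w ∧ xR²w)).
F1: holds.
F2: fails — tR²s but no w with sR²w and tR²w.
F3: fails — uR²s but no w with sR²w and uR²w.
F4: holds.
Valid on: F1, F4.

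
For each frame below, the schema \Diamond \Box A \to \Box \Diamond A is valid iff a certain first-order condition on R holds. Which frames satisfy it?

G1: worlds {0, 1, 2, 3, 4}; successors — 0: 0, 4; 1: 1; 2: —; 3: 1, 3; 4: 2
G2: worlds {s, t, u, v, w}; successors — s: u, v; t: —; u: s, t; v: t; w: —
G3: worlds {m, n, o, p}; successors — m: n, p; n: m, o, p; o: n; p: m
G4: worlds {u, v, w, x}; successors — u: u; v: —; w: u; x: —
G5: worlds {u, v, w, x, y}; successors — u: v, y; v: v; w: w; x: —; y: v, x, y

G4

Frame correspondent (Sahlqvist): \forall x \forall y \forall z (Rxy \wedge Rxz \to \exists w (Ryw \wedge Rzw)) — i.e. convergence.
G1: fails — R00 and R04 but 0 and 4 have no common successor.
G2: fails — Rut and Rut but t and t have no common successor.
G3: fails — Rno and Rnp but o and p have no common successor.
G4: condition met.
G5: fails — Ryx and Ryx but x and x have no common successor.
Valid on: G4.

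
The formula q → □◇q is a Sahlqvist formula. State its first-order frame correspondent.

Suppose q→□◇q is valid. Take Rxy and set V(q)={x}. Then q at x, so □◇q at x, so ◇q at y, so some z with Ryz has q; z=x, i.e. Ryx.

symmetry: ∀x ∀y (Rxy → Ryx)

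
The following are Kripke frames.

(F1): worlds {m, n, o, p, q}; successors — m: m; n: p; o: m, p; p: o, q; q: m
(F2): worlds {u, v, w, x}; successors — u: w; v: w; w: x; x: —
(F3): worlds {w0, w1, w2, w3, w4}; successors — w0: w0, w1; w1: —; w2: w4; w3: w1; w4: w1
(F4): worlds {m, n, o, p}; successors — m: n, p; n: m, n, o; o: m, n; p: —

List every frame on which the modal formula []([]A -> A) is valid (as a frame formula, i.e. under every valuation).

none

Frame correspondent (Sahlqvist): forall x forall y (Rxy -> Ryy) — i.e. shift-reflexivity.
(F1): fails — Rop but not Rpp.
(F2): fails — Ruw but not Rww.
(F3): fails — Rw2w4 but not Rw4w4.
(F4): fails — Rom but not Rmm.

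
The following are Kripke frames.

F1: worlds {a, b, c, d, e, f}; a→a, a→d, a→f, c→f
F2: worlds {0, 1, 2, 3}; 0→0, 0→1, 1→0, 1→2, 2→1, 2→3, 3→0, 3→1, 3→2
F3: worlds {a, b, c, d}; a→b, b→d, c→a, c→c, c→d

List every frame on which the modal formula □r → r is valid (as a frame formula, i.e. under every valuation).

none

Frame correspondent (Sahlqvist): ∀x Rxx — i.e. reflexivity.
F1: fails — world b does not see itself.
F2: fails — world 1 does not see itself.
F3: fails — world a does not see itself.
Valid on no frame.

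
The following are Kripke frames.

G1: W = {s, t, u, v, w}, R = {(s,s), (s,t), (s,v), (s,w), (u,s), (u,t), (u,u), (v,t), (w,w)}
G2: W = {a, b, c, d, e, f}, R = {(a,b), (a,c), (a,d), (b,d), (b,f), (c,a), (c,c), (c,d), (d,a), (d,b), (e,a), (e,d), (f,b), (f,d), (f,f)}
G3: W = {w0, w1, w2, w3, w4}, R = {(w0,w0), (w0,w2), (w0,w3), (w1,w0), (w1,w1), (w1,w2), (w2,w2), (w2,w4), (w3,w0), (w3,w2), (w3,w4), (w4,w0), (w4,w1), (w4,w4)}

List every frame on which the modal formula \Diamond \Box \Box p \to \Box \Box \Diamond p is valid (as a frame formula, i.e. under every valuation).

This is the axiom for a generalized confluence (Geach) condition; its first-order frame correspondent is \forall x \forall y \forall z ((xRy \wedge x R^2 z) \to \exists w (y R^2 w \wedge zRw)).
G1: fails — sRs, sR²t but no w* with sR²w* and tRw*.
G2: satisfies the condition.
G3: satisfies the condition.

G2, G3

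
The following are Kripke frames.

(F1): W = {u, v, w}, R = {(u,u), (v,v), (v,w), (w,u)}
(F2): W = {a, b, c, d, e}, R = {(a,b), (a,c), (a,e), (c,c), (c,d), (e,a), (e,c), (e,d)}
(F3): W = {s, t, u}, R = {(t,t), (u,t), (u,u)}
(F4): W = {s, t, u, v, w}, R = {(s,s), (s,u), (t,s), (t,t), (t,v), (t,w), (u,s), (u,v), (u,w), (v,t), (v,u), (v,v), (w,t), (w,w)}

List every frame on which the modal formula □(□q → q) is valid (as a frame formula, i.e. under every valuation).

(F3)

The schema corresponds to shift-reflexivity: ∀x ∀y (Rxy → Ryy).
(F1): fails — Rvw but not Rww.
(F2): fails — Rcd but not Rdd.
(F3): ✓.
(F4): fails — Rvu but not Ruu.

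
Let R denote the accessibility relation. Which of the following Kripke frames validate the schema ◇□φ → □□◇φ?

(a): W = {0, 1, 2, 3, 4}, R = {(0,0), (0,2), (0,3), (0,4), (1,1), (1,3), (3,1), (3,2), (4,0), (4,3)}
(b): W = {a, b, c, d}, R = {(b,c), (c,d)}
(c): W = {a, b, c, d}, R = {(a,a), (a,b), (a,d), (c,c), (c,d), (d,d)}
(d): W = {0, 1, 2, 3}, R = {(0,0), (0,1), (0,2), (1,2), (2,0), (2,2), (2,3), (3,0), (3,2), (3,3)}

(d)

Frame correspondent (Sahlqvist): ∀x ∀y ∀z ((xRy ∧ xR²z) → ∃w (yRw ∧ zRw)) — i.e. a generalized confluence (Geach) condition.
(a): fails — 0R0, 0R²2 but no w with 0Rw and 2Rw.
(b): fails — bRc, bR²d but no w with cRw and dRw.
(c): fails — aRa, aR²b but no w with aRw and bRw.
(d): holds.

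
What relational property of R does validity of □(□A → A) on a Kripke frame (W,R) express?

Suppose □(□A→A) is valid. Take Rxy and set V(A)={w : Ryw}. Then at y, □A holds; since □(□A→A) at x, □A→A at y, so A at y, i.e. Ryy.

Shift-reflexivity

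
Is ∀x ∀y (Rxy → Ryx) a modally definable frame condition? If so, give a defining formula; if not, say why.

Definable; q → □◇q defines it

Yes: it is symmetry, defined by the B schema q → □◇q.
Suppose q→□◇q is valid. Take Rxy and set V(q)={x}. Then q at x, so □◇q at x, so ◇q at y, so some z with Ryz has q; z=x, i.e. Ryx.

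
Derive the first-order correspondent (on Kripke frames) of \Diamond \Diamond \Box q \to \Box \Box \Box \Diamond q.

\forall x \forall y \forall z ((x R^2 y \wedge x R^3 z) \to \exists w (yRw \wedge zRw))

This is a Sahlqvist (Geach-type) schema ◇^2□^1q → □^3◇^1q.
Minimal-valuation argument: fix x; take any y with xR^2y and any z with xR^3z. Set V(q) to the set of worlds R-reachable from y in exactly 1 step. Then □^1q holds at y, so the antecedent holds at x; validity forces ◇^1q at z, giving a w with zR^1w and yR^1w.
First-order correspondent: \forall x \forall y \forall z ((x R^2 y \wedge x R^3 z) \to \exists w (yRw \wedge zRw)).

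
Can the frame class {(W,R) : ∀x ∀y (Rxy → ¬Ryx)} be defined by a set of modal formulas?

Not definable by any modal formula

If a class were modally definable it would be closed under surjective bounded morphisms (Goldblatt–Thomason).
The 4-cycle (worlds a,b,c,d with a→b→c→d→a) is asymmetric. Mapping every world to a single reflexive point • is a surjective bounded morphism, and the reflexive point is not asymmetric (R•• but asymmetry requires ¬R••).
So no modal formula (or set of formulas) defines exactly the asymmetric frames.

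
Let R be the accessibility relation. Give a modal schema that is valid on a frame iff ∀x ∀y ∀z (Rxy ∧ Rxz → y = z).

◇r → □r

A defining formula is ◇r → □r (the CD axiom).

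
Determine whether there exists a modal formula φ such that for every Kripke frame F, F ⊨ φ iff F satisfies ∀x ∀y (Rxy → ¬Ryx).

If a class were modally definable it would be closed under surjective bounded morphisms (Goldblatt–Thomason).
The 3-cycle (worlds a,b,c with a→b→c→a) is asymmetric. Mapping every world to a single reflexive point • is a surjective bounded morphism, and the reflexive point is not asymmetric (R•• but asymmetry requires ¬R••).
So no modal formula (or set of formulas) defines exactly the asymmetric frames.

Not definable by any modal formula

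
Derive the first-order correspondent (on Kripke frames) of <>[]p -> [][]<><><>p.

This is a Sahlqvist (Geach-type) schema ◇^1□^1p → □^2◇^3p.
First-order correspondent: forall x forall y forall z ((xRy & x R^2 z) -> exists w (yRw & z R^3 w)).

forall x forall y forall z ((xRy & x R^2 z) -> exists w (yRw & z R^3 w))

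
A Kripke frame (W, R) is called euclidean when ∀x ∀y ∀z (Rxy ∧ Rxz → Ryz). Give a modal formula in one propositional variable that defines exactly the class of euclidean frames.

A defining formula is ◇p → □◇p (the 5 axiom).
Suppose ◇p→□◇p is valid. Take Rxy, Rxz and set V(p)={y}. Then ◇p at x, so □◇p at x, so ◇p at z, so some w with Rzw has p; w=y, i.e. Rzy. By symmetry of the argument, Ryz.

◇p → □◇p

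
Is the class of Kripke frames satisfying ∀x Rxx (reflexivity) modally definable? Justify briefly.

Yes — defined by □p → p

This is a Sahlqvist condition; the T axiom □p → p defines it.
Suppose □p→p is valid. At any x set V(p)={w : Rxw}. Then □p holds at x, so p holds at x, i.e. Rxx.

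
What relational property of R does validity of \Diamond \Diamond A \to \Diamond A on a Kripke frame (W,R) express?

Transitivity

This schema is equivalent to the 4 axiom □A → □□A.
Its frame correspondent is transitivity — \forall x \forall y \forall z (Rxy \wedge Ryz \to Rxz).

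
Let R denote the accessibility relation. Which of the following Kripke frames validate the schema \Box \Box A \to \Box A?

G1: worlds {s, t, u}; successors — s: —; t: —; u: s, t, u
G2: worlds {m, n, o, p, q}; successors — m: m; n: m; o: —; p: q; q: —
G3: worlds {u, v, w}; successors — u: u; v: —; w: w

This is the axiom for density; its first-order frame correspondent is \forall x \forall y (Rxy \to \exists z (Rxz \wedge Rzy)).
G1: ✓.
G2: fails — Rpq but no z with Rpz and Rzq.
G3: ✓.
Valid on: G1, G3.

G1, G3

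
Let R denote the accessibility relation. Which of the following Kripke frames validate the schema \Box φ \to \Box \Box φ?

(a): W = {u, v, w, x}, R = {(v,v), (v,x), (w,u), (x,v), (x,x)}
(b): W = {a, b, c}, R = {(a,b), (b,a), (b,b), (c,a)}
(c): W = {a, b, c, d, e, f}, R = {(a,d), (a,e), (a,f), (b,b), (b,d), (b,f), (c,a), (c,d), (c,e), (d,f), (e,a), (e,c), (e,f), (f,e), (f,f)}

(a)

The schema corresponds to transitivity: \forall x \forall y \forall z (Rxy \wedge Ryz \to Rxz).
(a): satisfies the condition.
(b): fails — Rca and Rab but not Rcb.
(c): fails — Rcd and Rdf but not Rcf.
Valid on: (a).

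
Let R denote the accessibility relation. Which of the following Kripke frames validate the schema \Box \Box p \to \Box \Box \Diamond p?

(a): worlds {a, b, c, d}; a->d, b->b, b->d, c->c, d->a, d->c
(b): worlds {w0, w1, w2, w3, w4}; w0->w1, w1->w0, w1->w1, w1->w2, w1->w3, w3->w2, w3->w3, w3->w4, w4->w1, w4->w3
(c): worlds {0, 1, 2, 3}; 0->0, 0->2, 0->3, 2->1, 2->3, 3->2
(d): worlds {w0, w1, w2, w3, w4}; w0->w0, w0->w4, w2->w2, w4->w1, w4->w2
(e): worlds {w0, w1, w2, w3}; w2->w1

Frame correspondent (Sahlqvist): \forall x \forall z (x R^2 z \to \exists w (x R^2 w \wedge zRw)) — i.e. a generalized confluence (Geach) condition.
(a): fails — aR²a but no w with aR²w and aRw.
(b): fails — w0R²w2 but no w with w0R²w and w2Rw.
(c): fails — 0R²1 but no w with 0R²w and 1Rw.
(d): fails — w0R²w1 but no w with w0R²w and w1Rw.
(e): holds.
Valid on: (e).

(e)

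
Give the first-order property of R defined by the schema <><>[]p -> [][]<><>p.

forall x forall y forall z ((x R^2 y & x R^2 z) -> exists w (yRw & z R^2 w))

This is a Sahlqvist (Geach-type) schema ◇^2□^1p → □^2◇^2p.
Minimal-valuation argument: fix x; take any y with xR^2y and any z with xR^2z. Set V(p) to the set of worlds R-reachable from y in exactly 1 step. Then □^1p holds at y, so the antecedent holds at x; validity forces ◇^2p at z, giving a w with zR^2w and yR^1w.
First-order correspondent: forall x forall y forall z ((x R^2 y & x R^2 z) -> exists w (yRw & z R^2 w)).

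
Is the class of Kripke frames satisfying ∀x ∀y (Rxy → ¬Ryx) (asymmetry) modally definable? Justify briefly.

Any modally definable frame class is closed under surjective bounded morphisms.
The 3-cycle (worlds a,b,c with a→b→c→a) is asymmetric. Mapping every world to a single reflexive point • is a surjective bounded morphism, and the reflexive point is not asymmetric (R•• but asymmetry requires ¬R••).
Hence asymmetry is not modally definable.

Not definable by any modal formula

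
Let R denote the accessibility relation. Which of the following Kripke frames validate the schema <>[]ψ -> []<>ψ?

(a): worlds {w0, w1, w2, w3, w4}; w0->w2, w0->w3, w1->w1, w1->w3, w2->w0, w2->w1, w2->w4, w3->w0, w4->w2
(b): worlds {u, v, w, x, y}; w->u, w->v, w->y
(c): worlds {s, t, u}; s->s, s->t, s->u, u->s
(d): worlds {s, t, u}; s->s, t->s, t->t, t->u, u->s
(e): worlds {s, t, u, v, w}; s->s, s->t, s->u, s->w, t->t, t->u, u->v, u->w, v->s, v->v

The schema corresponds to convergence: forall x forall y forall z (Rxy & Rxz -> exists w (Ryw & Rzw)).
(a): fails — Rw1w1 and Rw1w3 but w1 and w3 have no common successor.
(b): fails — Rwy and Rwy but y and y have no common successor.
(c): fails — Rsu and Rst but u and t have no common successor.
(d): condition met.
(e): fails — Rsw and Rsw but w and w have no common successor.

(d)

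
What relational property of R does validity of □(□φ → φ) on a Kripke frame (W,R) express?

Suppose □(□φ→φ) is valid. Take Rxy and set V(φ)={w : Ryw}. Then at y, □φ holds; since □(□φ→φ) at x, □φ→φ at y, so φ at y, i.e. Ryy.

shift-reflexivity: ∀x ∀y (Rxy → Ryy)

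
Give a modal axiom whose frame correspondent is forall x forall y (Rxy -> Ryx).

The condition is symmetry. The B schema r → □◇r defines it.
Suppose r→□◇r is valid. Take Rxy and set V(r)={x}. Then r at x, so □◇r at x, so ◇r at y, so some z with Ryz has r; z=x, i.e. Ryx.

r → □◇r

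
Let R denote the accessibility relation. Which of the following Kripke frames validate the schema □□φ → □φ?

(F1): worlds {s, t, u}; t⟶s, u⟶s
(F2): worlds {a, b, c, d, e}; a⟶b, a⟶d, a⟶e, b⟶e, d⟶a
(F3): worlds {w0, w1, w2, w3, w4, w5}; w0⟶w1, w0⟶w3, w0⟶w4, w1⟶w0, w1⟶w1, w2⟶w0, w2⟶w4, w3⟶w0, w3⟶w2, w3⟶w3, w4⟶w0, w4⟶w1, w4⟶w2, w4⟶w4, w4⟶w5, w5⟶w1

(F3)

The schema corresponds to density: ∀x ∀y (Rxy → ∃z (Rxz ∧ Rzy)).
(F1): fails — Rus but no z with Ruz and Rzs.
(F2): fails — Rab but no z with Raz and Rzb.
(F3): holds.
Valid on: (F3).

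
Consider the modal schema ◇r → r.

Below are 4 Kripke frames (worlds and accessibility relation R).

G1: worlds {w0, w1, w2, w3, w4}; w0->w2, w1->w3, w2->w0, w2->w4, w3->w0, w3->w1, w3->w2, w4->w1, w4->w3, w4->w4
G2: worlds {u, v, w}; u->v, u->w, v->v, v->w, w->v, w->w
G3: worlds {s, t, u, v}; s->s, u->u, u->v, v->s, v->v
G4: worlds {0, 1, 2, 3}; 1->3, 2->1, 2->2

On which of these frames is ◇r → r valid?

none

This is the axiom for a generalized confluence (Geach) condition; its first-order frame correspondent is ∀x ∀y (xRy → ∃w (y = w ∧ x = w)).
G1: fails — w0Rw2 but w2 ≠ w0.
G2: fails — uRv but v ≠ u.
G3: fails — uRv but v ≠ u.
G4: fails — 1R3 but 3 ≠ 1.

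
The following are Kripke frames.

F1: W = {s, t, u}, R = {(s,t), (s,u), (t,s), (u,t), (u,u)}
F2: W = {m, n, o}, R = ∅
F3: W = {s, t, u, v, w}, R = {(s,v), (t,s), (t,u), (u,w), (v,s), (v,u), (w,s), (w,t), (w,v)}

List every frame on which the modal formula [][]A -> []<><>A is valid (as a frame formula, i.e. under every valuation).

F1, F2

This is the axiom for a generalized confluence (Geach) condition; its first-order frame correspondent is forall x forall z (xRz -> exists w (x R^2 w & z R^2 w)).
F1: ✓.
F2: ✓.
F3: fails — sRv but no w* with sR²w* and vR²w*.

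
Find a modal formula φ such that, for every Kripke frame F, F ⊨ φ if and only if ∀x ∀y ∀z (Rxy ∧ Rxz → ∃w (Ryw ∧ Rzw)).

◇□s → □◇s

A defining formula is ◇□s → □◇s (the .2 axiom).
Suppose ◇□s→□◇s is valid. Take Rxy, Rxz and set V(s)={w : Ryw}. Then □s at y so ◇□s at x, so □◇s at x, so ◇s at z, giving w with Rzw and Ryw.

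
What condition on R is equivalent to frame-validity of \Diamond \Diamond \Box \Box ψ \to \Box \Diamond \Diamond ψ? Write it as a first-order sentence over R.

This is a Sahlqvist (Geach-type) schema ◇^2□^2ψ → □^1◇^2ψ.
Minimal-valuation argument: fix x; take any y with xR^2y and any z with xR^1z. Set V(ψ) to the set of worlds R-reachable from y in exactly 2 steps. Then □^2ψ holds at y, so the antecedent holds at x; validity forces ◇^2ψ at z, giving a w with zR^2w and yR^2w.
First-order correspondent: \forall x \forall y \forall z ((x R^2 y \wedge xRz) \to \exists w (y R^2 w \wedge z R^2 w)).

\forall x \forall y \forall z ((x R^2 y \wedge xRz) \to \exists w (y R^2 w \wedge z R^2 w))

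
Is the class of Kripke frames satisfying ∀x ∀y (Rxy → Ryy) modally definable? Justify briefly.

This is a Sahlqvist condition; the T□ axiom □(□p → p) defines it.
Suppose □(□p→p) is valid. Take Rxy and set V(p)={w : Ryw}. Then at y, □p holds; since □(□p→p) at x, □p→p at y, so p at y, i.e. Ryy.

Yes — defined by □(□p → p)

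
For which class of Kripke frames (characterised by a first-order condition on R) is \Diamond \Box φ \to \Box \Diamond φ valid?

Convergence

Suppose ◇□φ→□◇φ is valid. Take Rxy, Rxz and set V(φ)={w : Ryw}. Then □φ at y so ◇□φ at x, so □◇φ at x, so ◇φ at z, giving w with Rzw and Ryw.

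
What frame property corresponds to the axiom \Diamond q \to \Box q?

Partial functionality

Suppose ◇q→□q is valid. Take Rxy, Rxz and set V(q)={y}. Then ◇q at x, so □q at x, so q at z, i.e. z=y.
The converse is a direct semantic check.
Frame condition: \forall x \forall y \forall z (Rxy \wedge Rxz \to y = z).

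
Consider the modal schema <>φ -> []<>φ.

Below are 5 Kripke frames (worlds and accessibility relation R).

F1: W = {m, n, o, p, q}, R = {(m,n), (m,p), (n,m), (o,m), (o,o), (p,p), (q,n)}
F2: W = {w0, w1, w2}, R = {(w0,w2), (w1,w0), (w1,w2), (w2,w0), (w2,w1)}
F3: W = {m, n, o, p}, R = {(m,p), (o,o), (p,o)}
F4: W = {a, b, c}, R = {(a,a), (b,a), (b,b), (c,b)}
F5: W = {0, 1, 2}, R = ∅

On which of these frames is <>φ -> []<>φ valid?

The schema corresponds to the Euclidean property: forall x forall y forall z (Rxy & Rxz -> Ryz).
F1: fails — Rmn and Rmn but not Rnn.
F2: fails — Rw0w2 and Rw0w2 but not Rw2w2.
F3: fails — Rmp and Rmp but not Rpp.
F4: fails — Rba and Rbb but not Rab.
F5: condition met.
Valid on: F5.

F5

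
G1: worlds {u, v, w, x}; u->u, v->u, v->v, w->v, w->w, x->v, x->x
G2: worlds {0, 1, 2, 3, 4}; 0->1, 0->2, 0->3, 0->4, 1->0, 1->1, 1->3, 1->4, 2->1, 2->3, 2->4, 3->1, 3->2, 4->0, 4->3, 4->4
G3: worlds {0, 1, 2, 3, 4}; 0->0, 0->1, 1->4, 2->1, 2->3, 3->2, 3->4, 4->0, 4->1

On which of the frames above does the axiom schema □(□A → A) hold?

Frame correspondent (Sahlqvist): ∀x ∀y (Rxy → Ryy) — i.e. shift-reflexivity.
G1: ✓.
G2: fails — R10 but not R00.
G3: fails — R34 but not R44.
Valid on: G1.

G1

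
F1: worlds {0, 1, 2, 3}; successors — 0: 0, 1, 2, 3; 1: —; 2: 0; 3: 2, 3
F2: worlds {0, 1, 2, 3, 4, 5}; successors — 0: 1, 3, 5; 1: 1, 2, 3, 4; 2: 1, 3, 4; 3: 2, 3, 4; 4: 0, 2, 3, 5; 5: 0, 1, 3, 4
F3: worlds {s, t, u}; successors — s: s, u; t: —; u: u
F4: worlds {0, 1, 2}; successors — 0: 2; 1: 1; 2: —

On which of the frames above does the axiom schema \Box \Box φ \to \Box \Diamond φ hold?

The schema corresponds to a generalized confluence (Geach) condition: \forall x \forall z (xRz \to \exists w (x R^2 w \wedge zRw)).
F1: fails — 0R1 but no w with 0R²w and 1Rw.
F2: condition met.
F3: condition met.
F4: fails — 0R2 but no w with 0R²w and 2Rw.

F2, F3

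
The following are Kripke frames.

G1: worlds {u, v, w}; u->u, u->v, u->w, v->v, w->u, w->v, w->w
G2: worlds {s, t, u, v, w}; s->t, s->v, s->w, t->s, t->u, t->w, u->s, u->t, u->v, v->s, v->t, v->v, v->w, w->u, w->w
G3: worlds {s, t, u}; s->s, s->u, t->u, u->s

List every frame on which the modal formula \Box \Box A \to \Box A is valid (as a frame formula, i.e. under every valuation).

Frame correspondent (Sahlqvist): \forall x \forall y (Rxy \to \exists z (Rxz \wedge Rzy)) — i.e. density.
G1: ✓.
G2: ✓.
G3: fails — Rtu but no z with Rtz and Rzu.

G1, G2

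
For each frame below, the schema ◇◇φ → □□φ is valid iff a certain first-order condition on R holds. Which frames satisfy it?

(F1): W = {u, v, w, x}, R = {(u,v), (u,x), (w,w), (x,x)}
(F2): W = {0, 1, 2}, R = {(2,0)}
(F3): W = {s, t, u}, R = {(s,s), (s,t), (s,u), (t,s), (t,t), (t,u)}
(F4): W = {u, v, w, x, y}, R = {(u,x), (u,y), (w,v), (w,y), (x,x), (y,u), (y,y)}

(F1), (F2)

The schema corresponds to a generalized confluence (Geach) condition: ∀x ∀y ∀z ((xR²y ∧ xR²z) → ∃w (y = w ∧ z = w)).
(F1): condition met.
(F2): condition met.
(F3): fails — sR²s, sR²t but s ≠ t.
(F4): fails — uR²u, uR²x but u ≠ x.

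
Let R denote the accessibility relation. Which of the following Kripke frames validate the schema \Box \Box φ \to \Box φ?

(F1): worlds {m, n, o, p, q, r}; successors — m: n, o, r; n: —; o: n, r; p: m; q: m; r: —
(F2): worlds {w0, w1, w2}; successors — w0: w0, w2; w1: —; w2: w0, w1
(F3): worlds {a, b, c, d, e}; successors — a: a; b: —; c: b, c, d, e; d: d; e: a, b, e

Frame correspondent (Sahlqvist): \forall x \forall y (Rxy \to \exists z (Rxz \wedge Rzy)) — i.e. density.
(F1): fails — Ron but no z with Roz and Rzn.
(F2): fails — Rw2w1 but no z with Rw2z and Rzw1.
(F3): ✓.

(F3)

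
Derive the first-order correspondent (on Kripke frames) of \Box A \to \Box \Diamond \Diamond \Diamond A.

\forall x \forall z (xRz \to \exists w (xRw \wedge z R^3 w))

This is a Sahlqvist (Geach-type) schema ◇^0□^1A → □^1◇^3A.
First-order correspondent: \forall x \forall z (xRz \to \exists w (xRw \wedge z R^3 w)).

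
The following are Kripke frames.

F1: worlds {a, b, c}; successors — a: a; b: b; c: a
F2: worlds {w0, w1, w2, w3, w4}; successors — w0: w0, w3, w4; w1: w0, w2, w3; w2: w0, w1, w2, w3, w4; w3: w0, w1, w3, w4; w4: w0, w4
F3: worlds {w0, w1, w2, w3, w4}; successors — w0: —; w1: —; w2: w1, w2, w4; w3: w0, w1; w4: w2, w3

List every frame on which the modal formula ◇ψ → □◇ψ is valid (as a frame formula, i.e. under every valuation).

F1

This is the axiom for the Euclidean property; its first-order frame correspondent is ∀x ∀y ∀z (Rxy ∧ Rxz → Ryz).
F1: holds.
F2: fails — Rw0w4 and Rw0w3 but not Rw4w3.
F3: fails — Rw2w4 and Rw2w4 but not Rw4w4.
Valid on: F1.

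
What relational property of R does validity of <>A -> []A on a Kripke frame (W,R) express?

Suppose ◇A→□A is valid. Take Rxy, Rxz and set V(A)={y}. Then ◇A at x, so □A at x, so A at z, i.e. z=y.

Partial functionality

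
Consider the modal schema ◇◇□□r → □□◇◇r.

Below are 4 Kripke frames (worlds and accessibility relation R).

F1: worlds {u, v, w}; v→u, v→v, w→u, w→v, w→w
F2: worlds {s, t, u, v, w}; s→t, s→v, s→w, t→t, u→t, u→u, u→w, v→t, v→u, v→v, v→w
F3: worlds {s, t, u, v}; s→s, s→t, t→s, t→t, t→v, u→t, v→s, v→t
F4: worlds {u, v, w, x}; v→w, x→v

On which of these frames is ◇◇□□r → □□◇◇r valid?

The schema corresponds to a generalized confluence (Geach) condition: ∀x ∀y ∀z ((xR²y ∧ xR²z) → ∃w (yR²w ∧ zR²w)).
F1: fails — vR²u, vR²u but no t with uR²t and uR²t.
F2: fails — sR²t, sR²w but no w* with tR²w* and wR²w*.
F3: satisfies the condition.
F4: fails — xR²w, xR²w but no t with wR²t and wR²t.

F3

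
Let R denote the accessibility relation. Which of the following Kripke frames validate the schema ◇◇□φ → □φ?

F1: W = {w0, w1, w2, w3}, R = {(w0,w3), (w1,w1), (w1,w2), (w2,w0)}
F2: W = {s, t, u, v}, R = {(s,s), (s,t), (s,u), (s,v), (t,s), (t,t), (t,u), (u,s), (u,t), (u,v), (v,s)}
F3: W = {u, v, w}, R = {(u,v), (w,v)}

F3

This is the axiom for a generalized confluence (Geach) condition; its first-order frame correspondent is ∀x ∀y ∀z ((xR²y ∧ xRz) → ∃w (yRw ∧ z = w)).
F1: fails — w1R²w0, w1Rw1 but no w with w0Rw and w1=w.
F2: fails — sR²t, sRv but no w with tRw and v=w.
F3: condition met.
Valid on: F3.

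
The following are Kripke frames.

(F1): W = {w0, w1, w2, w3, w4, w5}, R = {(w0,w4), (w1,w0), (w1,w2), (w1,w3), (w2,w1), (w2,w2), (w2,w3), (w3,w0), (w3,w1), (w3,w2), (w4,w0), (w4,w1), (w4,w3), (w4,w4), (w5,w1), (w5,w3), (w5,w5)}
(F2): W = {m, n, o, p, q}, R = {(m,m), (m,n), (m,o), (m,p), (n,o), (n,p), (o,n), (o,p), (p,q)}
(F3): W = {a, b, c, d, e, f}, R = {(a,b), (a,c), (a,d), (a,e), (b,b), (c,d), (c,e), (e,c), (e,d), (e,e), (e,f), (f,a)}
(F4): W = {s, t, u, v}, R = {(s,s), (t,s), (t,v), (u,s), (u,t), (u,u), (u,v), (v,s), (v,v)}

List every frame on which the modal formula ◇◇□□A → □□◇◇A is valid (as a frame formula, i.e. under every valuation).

(F1), (F4)

Frame correspondent (Sahlqvist): ∀x ∀y ∀z ((xR²y ∧ xR²z) → ∃w (yR²w ∧ zR²w)) — i.e. a generalized confluence (Geach) condition.
(F1): ✓.
(F2): fails — mR²m, mR²p but no w with mR²w and pR²w.
(F3): fails — aR²b, aR²c but no w with bR²w and cR²w.
(F4): ✓.
Valid on: (F1), (F4).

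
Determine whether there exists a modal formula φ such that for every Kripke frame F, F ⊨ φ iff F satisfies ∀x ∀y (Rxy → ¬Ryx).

No

Any modally definable frame class is closed under surjective bounded morphisms.
The 4-cycle (worlds w0,w1,w2,w3 with w0→w1→w2→w3→w0) is asymmetric. Mapping every world to a single reflexive point • is a surjective bounded morphism, and the reflexive point is not asymmetric (R•• but asymmetry requires ¬R••).
So no modal formula (or set of formulas) defines exactly the asymmetric frames.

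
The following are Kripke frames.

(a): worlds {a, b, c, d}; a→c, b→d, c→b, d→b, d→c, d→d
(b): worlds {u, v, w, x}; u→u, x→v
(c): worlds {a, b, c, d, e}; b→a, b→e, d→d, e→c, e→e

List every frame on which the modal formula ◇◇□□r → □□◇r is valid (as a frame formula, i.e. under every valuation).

(b)

Frame correspondent (Sahlqvist): ∀x ∀y ∀z ((xR²y ∧ xR²z) → ∃w (yR²w ∧ zRw)) — i.e. a generalized confluence (Geach) condition.
(a): fails — bR²c, bR²c but no w with cR²w and cRw.
(b): condition met.
(c): fails — bR²c, bR²c but no w with cR²w and cRw.
Valid on: (b).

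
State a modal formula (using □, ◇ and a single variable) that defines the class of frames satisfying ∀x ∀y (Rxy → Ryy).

A defining formula is □(□q → q) (the T□ axiom).

□(□q → q)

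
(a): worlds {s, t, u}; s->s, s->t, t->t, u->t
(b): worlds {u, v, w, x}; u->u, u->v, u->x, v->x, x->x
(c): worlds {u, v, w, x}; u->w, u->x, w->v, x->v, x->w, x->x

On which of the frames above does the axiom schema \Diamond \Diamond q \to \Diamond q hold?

Frame correspondent (Sahlqvist): \forall x \forall y \forall z (Rxy \wedge Ryz \to Rxz) — i.e. transitivity.
(a): condition met.
(b): condition met.
(c): fails — Ruw and Rwv but not Ruv.
Valid on: (a), (b).

(a), (b)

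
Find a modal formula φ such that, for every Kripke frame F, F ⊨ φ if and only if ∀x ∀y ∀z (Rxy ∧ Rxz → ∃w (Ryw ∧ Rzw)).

◇□r → □◇r

This is convergence; the standard corresponding axiom is .2: ◇□r → □◇r.
Suppose ◇□r→□◇r is valid. Take Rxy, Rxz and set V(r)={w : Ryw}. Then □r at y so ◇□r at x, so □◇r at x, so ◇r at z, giving w with Rzw and Ryw.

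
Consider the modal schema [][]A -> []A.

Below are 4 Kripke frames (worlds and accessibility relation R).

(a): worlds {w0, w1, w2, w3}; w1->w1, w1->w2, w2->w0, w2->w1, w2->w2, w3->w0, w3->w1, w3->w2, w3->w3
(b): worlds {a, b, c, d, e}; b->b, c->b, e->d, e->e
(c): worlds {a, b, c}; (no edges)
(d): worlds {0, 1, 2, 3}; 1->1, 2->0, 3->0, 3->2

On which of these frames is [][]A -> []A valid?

Frame correspondent (Sahlqvist): forall x forall y (Rxy -> exists z (Rxz & Rzy)) — i.e. density.
(a): satisfies the condition.
(b): satisfies the condition.
(c): satisfies the condition.
(d): fails — R20 but no z with R2z and Rz0.
Valid on: (a), (b), (c).

(a), (b), (c)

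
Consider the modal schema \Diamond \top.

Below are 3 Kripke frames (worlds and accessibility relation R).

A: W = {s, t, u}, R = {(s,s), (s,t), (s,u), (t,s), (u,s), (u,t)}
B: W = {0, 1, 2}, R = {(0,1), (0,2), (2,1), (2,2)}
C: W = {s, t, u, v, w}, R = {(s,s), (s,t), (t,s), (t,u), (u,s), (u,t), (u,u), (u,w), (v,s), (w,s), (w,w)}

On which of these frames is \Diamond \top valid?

A, C

This is the axiom for seriality; its first-order frame correspondent is \forall x \exists y Rxy.
A: ✓.
B: fails — world 1 has no successor.
C: ✓.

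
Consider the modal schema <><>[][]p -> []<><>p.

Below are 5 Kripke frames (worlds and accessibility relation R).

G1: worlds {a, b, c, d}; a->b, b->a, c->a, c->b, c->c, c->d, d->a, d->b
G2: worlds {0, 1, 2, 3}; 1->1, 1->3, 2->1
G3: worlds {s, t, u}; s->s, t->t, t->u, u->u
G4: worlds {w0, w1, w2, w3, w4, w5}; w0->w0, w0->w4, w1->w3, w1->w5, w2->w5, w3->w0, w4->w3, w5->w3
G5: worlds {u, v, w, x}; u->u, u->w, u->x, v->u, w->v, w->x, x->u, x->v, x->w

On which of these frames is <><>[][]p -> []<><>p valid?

Frame correspondent (Sahlqvist): forall x forall y forall z ((x R^2 y & xRz) -> exists w (y R^2 w & z R^2 w)) — i.e. a generalized confluence (Geach) condition.
G1: fails — aR²a, aRb but no w with aR²w and bR²w.
G2: fails — 1R²1, 1R3 but no w with 1R²w and 3R²w.
G3: condition met.
G4: condition met.
G5: condition met.
Valid on: G3, G4, G5.

G3, G4, G5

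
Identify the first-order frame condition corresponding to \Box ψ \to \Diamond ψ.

seriality: \forall x \exists y Rxy

This is the D axiom.
It corresponds to seriality: \forall x \exists y Rxy.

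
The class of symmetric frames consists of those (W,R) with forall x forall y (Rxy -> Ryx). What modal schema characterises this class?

A defining formula is ψ → □◇ψ (the B axiom).

ψ → □◇ψ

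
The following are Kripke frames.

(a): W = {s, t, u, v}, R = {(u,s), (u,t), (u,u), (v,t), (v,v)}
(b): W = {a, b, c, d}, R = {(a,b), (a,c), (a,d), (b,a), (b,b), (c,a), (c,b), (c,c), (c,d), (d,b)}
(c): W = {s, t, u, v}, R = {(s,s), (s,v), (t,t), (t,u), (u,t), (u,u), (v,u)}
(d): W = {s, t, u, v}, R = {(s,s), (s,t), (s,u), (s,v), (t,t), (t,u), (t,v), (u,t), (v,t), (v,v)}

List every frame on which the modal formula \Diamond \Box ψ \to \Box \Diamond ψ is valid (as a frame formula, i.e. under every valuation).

(b), (d)

The schema corresponds to convergence: \forall x \forall y \forall z (Rxy \wedge Rxz \to \exists w (Ryw \wedge Rzw)).
(a): fails — Rut and Rut but t and t have no common successor.
(b): condition met.
(c): fails — Rsv and Rss but v and s have no common successor.
(d): condition met.
Valid on: (b), (d).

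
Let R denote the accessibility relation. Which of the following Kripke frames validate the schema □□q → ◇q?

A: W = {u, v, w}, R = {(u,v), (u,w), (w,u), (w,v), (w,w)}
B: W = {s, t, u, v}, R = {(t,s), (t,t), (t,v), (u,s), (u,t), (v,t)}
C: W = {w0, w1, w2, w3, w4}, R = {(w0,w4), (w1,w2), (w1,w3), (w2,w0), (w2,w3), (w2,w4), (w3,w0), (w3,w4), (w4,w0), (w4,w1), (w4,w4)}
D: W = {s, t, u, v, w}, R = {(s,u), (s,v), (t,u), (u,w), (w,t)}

The schema corresponds to a generalized confluence (Geach) condition: ∀x ∃w (xR²w ∧ xRw).
A: fails — at v but no t with vR²t and vRt.
B: fails — at s but no w with sR²w and sRw.
C: ✓.
D: fails — at s but no w* with sR²w* and sRw*.
Valid on: C.

C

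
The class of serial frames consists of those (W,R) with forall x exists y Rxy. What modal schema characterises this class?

□p → ◇p

A defining formula is □p → ◇p (the D axiom).
Suppose □p→◇p is valid. At any x set V(p)=W. Then □p at x, so ◇p at x, so x has a successor.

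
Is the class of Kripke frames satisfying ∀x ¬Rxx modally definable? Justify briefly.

No

Any modally definable frame class is closed under surjective bounded morphisms.
The 2-cycle (worlds a,b with a→b→a) is irreflexive, and the map sending every world to a single reflexive point • is a surjective bounded morphism (forth: every edge maps to (•,•); back: every world has a successor). So any modal formula valid on the 2-cycle is also valid on the reflexive point, which is not irreflexive.
So no modal formula (or set of formulas) defines exactly the irreflexive frames.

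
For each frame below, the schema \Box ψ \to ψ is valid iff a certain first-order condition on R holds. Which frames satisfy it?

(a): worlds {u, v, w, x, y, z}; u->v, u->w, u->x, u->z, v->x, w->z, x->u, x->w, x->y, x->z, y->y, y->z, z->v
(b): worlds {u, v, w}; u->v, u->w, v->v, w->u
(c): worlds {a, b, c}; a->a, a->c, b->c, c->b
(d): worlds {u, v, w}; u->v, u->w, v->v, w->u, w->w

Frame correspondent (Sahlqvist): \forall x Rxx — i.e. reflexivity.
(a): fails — world u does not see itself.
(b): fails — world u does not see itself.
(c): fails — world b does not see itself.
(d): fails — world u does not see itself.

none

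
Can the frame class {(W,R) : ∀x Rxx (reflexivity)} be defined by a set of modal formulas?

This is a Sahlqvist condition; the T axiom □p → p defines it.

Definable; □p → p defines it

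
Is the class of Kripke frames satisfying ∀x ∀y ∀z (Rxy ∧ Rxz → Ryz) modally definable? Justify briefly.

The condition is the Euclidean property. A defining modal formula is ◇p → □◇p.
Suppose ◇p→□◇p is valid. Take Rxy, Rxz and set V(p)={y}. Then ◇p at x, so □◇p at x, so ◇p at z, so some w with Rzw has p; w=y, i.e. Rzy. By symmetry of the argument, Ryz.

Definable; ◇p → □◇p defines it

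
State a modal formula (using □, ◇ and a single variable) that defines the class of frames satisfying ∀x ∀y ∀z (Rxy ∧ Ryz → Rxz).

This is transitivity; the standard corresponding axiom is 4: □p → □□p.
Suppose □p→□□p is valid. Take Rxy, Ryz and set V(p)={w : Rxw}. Then □p at x, so □□p at x, so □p at y, so p at z, i.e. Rxz.

□p → □□p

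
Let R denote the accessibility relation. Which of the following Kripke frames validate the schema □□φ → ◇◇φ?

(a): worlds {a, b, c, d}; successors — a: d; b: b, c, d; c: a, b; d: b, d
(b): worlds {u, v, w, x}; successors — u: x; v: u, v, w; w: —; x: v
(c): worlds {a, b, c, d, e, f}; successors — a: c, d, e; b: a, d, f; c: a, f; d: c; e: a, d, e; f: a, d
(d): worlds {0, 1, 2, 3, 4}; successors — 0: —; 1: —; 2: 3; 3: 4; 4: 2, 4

The schema corresponds to a generalized confluence (Geach) condition: ∀x ∃w (xR²w ∧ xR²w).
(a): satisfies the condition.
(b): fails — at w but no t with wR²t and wR²t.
(c): satisfies the condition.
(d): fails — at 0 but no w with 0R²w and 0R²w.

(a), (c)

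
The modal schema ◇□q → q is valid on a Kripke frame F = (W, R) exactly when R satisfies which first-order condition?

Symmetry

This is frame-equivalent to q → □◇q (substitute ¬q for q and contrapose).
Suppose q→□◇q is valid. Take Rxy and set V(q)={x}. Then q at x, so □◇q at x, so ◇q at y, so some z with Ryz has q; z=x, i.e. Ryx.
Conversely, any frame satisfying ∀x ∀y (Rxy → Ryx) validates the schema.
So the correspondent is symmetry.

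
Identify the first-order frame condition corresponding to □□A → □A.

density

Suppose □□A→□A is valid. Take Rxy and set V(A)={w : xR²w}. Then □□A at x, so □A at x, so A at y, i.e. ∃z(Rxz∧Rzy).
The converse is a direct semantic check.
So the correspondent is density.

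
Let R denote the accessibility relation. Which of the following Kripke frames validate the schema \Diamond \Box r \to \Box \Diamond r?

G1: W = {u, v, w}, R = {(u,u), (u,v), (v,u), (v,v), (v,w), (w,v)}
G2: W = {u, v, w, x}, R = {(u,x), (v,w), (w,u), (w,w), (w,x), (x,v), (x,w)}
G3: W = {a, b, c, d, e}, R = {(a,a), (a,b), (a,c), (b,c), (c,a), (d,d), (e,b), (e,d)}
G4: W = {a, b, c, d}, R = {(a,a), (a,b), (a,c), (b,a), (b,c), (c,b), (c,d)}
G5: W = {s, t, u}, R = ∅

Frame correspondent (Sahlqvist): \forall x \forall y \forall z (Rxy \wedge Rxz \to \exists w (Ryw \wedge Rzw)) — i.e. convergence.
G1: condition met.
G2: fails — Rwu and Rwx but u and x have no common successor.
G3: fails — Rab and Rac but b and c have no common successor.
G4: fails — Rab and Rac but b and c have no common successor.
G5: condition met.
Valid on: G1, G5.

G1, G5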